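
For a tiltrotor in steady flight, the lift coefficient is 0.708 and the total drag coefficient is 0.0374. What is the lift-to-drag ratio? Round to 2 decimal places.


Step 1: L/D = CL / CD = 0.708 / 0.0374
Step 2: L/D = 18.93

18.93


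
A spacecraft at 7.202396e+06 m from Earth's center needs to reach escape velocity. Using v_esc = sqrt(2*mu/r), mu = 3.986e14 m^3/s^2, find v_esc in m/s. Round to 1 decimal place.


Step 1: 2*mu/r = 2 * 3.986e14 / 7.202396e+06 = 110685388.5846
Step 2: v_esc = sqrt(110685388.5846) = 10520.7 m/s

10520.7


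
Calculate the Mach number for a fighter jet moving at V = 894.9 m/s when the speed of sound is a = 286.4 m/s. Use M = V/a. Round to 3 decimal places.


Step 1: M = V / a = 894.9 / 286.4
Step 2: M = 3.125

3.125


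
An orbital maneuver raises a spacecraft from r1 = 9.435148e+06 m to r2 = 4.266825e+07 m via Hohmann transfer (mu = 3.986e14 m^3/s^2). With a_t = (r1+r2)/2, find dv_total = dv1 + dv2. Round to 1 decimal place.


Step 1: Transfer semi-major axis a_t = (9.435148e+06 + 4.266825e+07) / 2 = 2.605170e+07 m
Step 2: v1 (circular at r1) = sqrt(mu/r1) = 6499.71 m/s
Step 3: v_t1 = sqrt(mu*(2/r1 - 1/a_t)) = 8318.19 m/s
Step 4: dv1 = |8318.19 - 6499.71| = 1818.47 m/s
Step 5: v2 (circular at r2) = 3056.44 m/s, v_t2 = 1839.38 m/s
Step 6: dv2 = |3056.44 - 1839.38| = 1217.06 m/s
Step 7: Total delta-v = 1818.47 + 1217.06 = 3035.5 m/s

3035.5


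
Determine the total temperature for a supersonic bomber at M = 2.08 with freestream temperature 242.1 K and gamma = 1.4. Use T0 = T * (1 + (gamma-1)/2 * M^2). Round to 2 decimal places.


Step 1: (gamma-1)/2 = 0.2
Step 2: M^2 = 4.3264
Step 3: 1 + 0.2 * 4.3264 = 1.86528
Step 4: T0 = 242.1 * 1.86528 = 451.58 K

451.58


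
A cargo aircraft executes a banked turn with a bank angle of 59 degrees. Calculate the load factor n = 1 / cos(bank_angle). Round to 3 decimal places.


Step 1: Convert 59 degrees to radians = 1.029744
Step 2: cos(59 deg) = 0.515038
Step 3: n = 1 / 0.515038 = 1.942

1.942


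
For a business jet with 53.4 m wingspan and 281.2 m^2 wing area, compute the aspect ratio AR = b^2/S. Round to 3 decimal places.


Step 1: b^2 = 53.4^2 = 2851.56
Step 2: AR = 2851.56 / 281.2 = 10.141

10.141


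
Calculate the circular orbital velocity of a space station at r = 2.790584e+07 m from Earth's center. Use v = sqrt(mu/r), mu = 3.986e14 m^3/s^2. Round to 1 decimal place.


Step 1: mu / r = 3.986e14 / 2.790584e+07 = 14283748.4914
Step 2: v = sqrt(14283748.4914) = 3779.4 m/s

3779.4


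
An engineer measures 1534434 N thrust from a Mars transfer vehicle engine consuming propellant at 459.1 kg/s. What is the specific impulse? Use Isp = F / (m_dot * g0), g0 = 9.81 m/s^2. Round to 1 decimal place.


Step 1: m_dot * g0 = 459.1 * 9.81 = 4503.77
Step 2: Isp = 1534434 / 4503.77 = 340.7 s

340.7


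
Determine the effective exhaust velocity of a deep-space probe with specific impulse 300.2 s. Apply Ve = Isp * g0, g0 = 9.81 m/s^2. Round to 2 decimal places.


Step 1: Ve = Isp * g0 = 300.2 * 9.81
Step 2: Ve = 2944.96 m/s

2944.96


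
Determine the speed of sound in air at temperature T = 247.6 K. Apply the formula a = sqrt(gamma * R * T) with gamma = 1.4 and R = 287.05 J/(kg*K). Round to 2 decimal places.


Step 1: gamma * R * T = 1.4 * 287.05 * 247.6 = 99503.012
Step 2: a = sqrt(99503.012) = 315.44 m/s

315.44


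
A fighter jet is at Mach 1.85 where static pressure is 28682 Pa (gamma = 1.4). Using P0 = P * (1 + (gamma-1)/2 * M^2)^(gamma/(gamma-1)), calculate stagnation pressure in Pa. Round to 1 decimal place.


Step 1: (gamma-1)/2 * M^2 = 0.2 * 3.4225 = 0.6845
Step 2: 1 + 0.6845 = 1.6845
Step 3: Exponent gamma/(gamma-1) = 3.5
Step 4: P0 = 28682 * 1.6845^3.5 = 177933.6 Pa

177933.6


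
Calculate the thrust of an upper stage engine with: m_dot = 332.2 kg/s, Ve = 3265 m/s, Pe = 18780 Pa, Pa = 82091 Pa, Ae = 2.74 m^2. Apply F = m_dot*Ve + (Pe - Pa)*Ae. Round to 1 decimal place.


Step 1: Momentum thrust = m_dot * Ve = 332.2 * 3265 = 1084633.0 N
Step 2: Pressure thrust = (Pe - Pa) * Ae = (18780 - 82091) * 2.74 = -173472.14 N
Step 3: Total thrust F = 1084633.0 + -173472.14 = 911160.9 N

911160.9


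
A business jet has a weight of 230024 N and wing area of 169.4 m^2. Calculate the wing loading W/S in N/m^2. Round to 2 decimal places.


Step 1: Wing loading = W / S = 230024 / 169.4
Step 2: Wing loading = 1357.87 N/m^2

1357.87


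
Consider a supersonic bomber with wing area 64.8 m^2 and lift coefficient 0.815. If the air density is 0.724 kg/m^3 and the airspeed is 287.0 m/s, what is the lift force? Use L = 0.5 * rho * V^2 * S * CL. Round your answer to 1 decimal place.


Step 1: Calculate dynamic pressure q = 0.5 * 0.724 * 287.0^2 = 0.5 * 0.724 * 82369.0 = 29817.578 Pa
Step 2: Multiply by wing area and lift coefficient: L = 29817.578 * 64.8 * 0.815
Step 3: L = 1932179.0544 * 0.815 = 1574725.9 N

1574725.9


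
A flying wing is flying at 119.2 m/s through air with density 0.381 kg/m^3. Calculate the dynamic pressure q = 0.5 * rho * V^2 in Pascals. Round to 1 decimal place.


Step 1: V^2 = 119.2^2 = 14208.64
Step 2: q = 0.5 * 0.381 * 14208.64
Step 3: q = 2706.7 Pa

2706.7


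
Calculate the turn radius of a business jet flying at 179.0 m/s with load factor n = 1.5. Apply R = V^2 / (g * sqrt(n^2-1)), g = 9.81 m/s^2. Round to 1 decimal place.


Step 1: V^2 = 179.0^2 = 32041.0
Step 2: n^2 - 1 = 1.5^2 - 1 = 1.25
Step 3: sqrt(1.25) = 1.118034
Step 4: R = 32041.0 / (9.81 * 1.118034) = 2921.3 m

2921.3


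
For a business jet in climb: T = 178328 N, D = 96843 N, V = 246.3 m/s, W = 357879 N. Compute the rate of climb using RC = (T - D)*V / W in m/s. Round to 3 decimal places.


Step 1: Excess thrust = T - D = 178328 - 96843 = 81485 N
Step 2: Excess power = 81485 * 246.3 = 20069755.5 W
Step 3: RC = 20069755.5 / 357879 = 56.080 m/s

56.080


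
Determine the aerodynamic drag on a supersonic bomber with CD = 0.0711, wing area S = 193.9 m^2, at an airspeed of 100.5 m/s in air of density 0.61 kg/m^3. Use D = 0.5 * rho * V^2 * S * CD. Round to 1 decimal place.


Step 1: Dynamic pressure q = 0.5 * 0.61 * 100.5^2 = 3080.5763 Pa
Step 2: Drag D = q * S * CD = 3080.5763 * 193.9 * 0.0711
Step 3: D = 42469.7 N

42469.7


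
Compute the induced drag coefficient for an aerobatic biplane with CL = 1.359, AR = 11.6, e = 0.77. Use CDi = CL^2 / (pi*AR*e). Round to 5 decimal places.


Step 1: CL^2 = 1.359^2 = 1.846881
Step 2: pi * AR * e = 3.14159 * 11.6 * 0.77 = 28.060706
Step 3: CDi = 1.846881 / 28.060706 = 0.06582

0.06582


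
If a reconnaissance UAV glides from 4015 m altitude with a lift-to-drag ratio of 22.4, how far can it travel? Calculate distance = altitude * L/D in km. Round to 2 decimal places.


Step 1: Glide distance = altitude * L/D = 4015 * 22.4 = 89936.0 m
Step 2: Convert to km: 89936.0 / 1000 = 89.94 km

89.94


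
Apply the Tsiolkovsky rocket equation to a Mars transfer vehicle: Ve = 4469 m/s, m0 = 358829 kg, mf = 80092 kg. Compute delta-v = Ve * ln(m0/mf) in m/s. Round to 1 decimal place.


Step 1: Mass ratio m0/mf = 358829 / 80092 = 4.48021
Step 2: ln(4.48021) = 1.49967
Step 3: delta-v = 4469 * 1.49967 = 6702.0 m/s

6702.0


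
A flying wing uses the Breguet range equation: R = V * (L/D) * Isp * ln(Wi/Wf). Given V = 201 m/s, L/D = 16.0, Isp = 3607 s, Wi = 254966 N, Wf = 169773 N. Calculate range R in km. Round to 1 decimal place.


Step 1: Coefficient = V * (L/D) * Isp = 201 * 16.0 * 3607 = 11600112.0 m
Step 2: Wi/Wf = 254966 / 169773 = 1.501805
Step 3: ln(1.501805) = 0.406668
Step 4: R = 11600112.0 * 0.406668 = 4717393.8 m = 4717.4 km

4717.4


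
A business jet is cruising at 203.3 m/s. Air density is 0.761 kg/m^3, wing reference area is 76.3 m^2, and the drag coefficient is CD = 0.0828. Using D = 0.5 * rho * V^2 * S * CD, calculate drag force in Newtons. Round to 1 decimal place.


Step 1: Dynamic pressure q = 0.5 * 0.761 * 203.3^2 = 15726.4036 Pa
Step 2: Drag D = q * S * CD = 15726.4036 * 76.3 * 0.0828
Step 3: D = 99353.8 N

99353.8


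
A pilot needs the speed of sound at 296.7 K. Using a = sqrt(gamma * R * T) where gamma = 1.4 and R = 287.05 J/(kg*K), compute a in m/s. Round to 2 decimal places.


Step 1: gamma * R * T = 1.4 * 287.05 * 296.7 = 119234.829
Step 2: a = sqrt(119234.829) = 345.30 m/s

345.30


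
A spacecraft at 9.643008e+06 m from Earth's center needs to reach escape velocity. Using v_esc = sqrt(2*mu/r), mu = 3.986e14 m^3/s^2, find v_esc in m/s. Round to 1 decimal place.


Step 1: 2*mu/r = 2 * 3.986e14 / 9.643008e+06 = 82671299.246
Step 2: v_esc = sqrt(82671299.246) = 9092.4 m/s

9092.4


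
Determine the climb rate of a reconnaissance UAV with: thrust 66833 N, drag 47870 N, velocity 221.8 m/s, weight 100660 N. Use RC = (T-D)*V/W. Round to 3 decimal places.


Step 1: Excess thrust = T - D = 66833 - 47870 = 18963 N
Step 2: Excess power = 18963 * 221.8 = 4205993.4 W
Step 3: RC = 4205993.4 / 100660 = 41.784 m/s

41.784


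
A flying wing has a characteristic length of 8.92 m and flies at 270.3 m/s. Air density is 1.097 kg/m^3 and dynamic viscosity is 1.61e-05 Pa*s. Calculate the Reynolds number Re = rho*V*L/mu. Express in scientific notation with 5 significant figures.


Step 1: Numerator = rho * V * L = 1.097 * 270.3 * 8.92 = 2644.950372
Step 2: Re = 2644.950372 / 1.61e-05
Step 3: Re = 1.6428e+08

1.6428e+08


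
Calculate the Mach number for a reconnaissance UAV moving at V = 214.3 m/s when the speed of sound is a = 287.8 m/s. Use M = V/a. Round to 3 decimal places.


Step 1: M = V / a = 214.3 / 287.8
Step 2: M = 0.745

0.745


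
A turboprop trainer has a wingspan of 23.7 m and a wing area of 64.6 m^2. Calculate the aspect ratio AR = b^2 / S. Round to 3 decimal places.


Step 1: b^2 = 23.7^2 = 561.69
Step 2: AR = 561.69 / 64.6 = 8.695

8.695


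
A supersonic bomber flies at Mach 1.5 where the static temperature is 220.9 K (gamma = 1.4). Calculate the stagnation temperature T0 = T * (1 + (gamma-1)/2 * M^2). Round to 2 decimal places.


Step 1: (gamma-1)/2 = 0.2
Step 2: M^2 = 2.25
Step 3: 1 + 0.2 * 2.25 = 1.45
Step 4: T0 = 220.9 * 1.45 = 320.31 K

320.31


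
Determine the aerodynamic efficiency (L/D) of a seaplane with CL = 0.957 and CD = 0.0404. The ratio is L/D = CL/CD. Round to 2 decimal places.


Step 1: L/D = CL / CD = 0.957 / 0.0404
Step 2: L/D = 23.69

23.69


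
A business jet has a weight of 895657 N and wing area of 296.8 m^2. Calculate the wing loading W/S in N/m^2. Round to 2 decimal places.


Step 1: Wing loading = W / S = 895657 / 296.8
Step 2: Wing loading = 3017.71 N/m^2

3017.71


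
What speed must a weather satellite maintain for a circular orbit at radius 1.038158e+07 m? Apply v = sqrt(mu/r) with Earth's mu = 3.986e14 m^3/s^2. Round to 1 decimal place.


Step 1: mu / r = 3.986e14 / 1.038158e+07 = 38394926.3985
Step 2: v = sqrt(38394926.3985) = 6196.4 m/s

6196.4


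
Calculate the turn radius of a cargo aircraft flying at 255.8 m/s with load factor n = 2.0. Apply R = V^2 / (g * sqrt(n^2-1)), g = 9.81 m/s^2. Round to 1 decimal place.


Step 1: V^2 = 255.8^2 = 65433.64
Step 2: n^2 - 1 = 2.0^2 - 1 = 3.0
Step 3: sqrt(3.0) = 1.732051
Step 4: R = 65433.64 / (9.81 * 1.732051) = 3851.0 m

3851.0


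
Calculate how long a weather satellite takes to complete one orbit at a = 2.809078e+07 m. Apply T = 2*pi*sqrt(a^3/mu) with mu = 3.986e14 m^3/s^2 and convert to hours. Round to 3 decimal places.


Step 1: a^3 / mu = 2.216621e+22 / 3.986e14 = 5.561015e+07
Step 2: sqrt(5.561015e+07) = 7457.2216 s
Step 3: T = 2*pi * 7457.2216 = 46855.11 s
Step 4: T in hours = 46855.11 / 3600 = 13.015 hours

13.015


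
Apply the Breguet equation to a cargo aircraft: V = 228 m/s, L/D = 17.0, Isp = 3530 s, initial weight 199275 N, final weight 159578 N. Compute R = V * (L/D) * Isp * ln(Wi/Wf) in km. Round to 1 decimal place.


Step 1: Coefficient = V * (L/D) * Isp = 228 * 17.0 * 3530 = 13682280.0 m
Step 2: Wi/Wf = 199275 / 159578 = 1.248762
Step 3: ln(1.248762) = 0.222153
Step 4: R = 13682280.0 * 0.222153 = 3039558.9 m = 3039.6 km

3039.6


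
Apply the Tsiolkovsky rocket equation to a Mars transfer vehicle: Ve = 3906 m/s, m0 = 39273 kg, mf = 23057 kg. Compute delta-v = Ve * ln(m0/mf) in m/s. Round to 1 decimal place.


Step 1: Mass ratio m0/mf = 39273 / 23057 = 1.703301
Step 2: ln(1.703301) = 0.532568
Step 3: delta-v = 3906 * 0.532568 = 2080.2 m/s

2080.2


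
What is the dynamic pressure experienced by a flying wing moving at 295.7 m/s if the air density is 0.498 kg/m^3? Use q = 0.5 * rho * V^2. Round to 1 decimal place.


Step 1: V^2 = 295.7^2 = 87438.49
Step 2: q = 0.5 * 0.498 * 87438.49
Step 3: q = 21772.2 Pa

21772.2


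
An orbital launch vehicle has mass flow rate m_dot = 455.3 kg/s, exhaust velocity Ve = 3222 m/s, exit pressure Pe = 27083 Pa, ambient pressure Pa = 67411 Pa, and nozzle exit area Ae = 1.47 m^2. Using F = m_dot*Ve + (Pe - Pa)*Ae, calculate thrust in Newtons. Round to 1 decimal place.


Step 1: Momentum thrust = m_dot * Ve = 455.3 * 3222 = 1466976.6 N
Step 2: Pressure thrust = (Pe - Pa) * Ae = (27083 - 67411) * 1.47 = -59282.16 N
Step 3: Total thrust F = 1466976.6 + -59282.16 = 1407694.4 N

1407694.4


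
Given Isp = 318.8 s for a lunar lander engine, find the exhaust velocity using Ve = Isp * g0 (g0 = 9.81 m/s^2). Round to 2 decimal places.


Step 1: Ve = Isp * g0 = 318.8 * 9.81
Step 2: Ve = 3127.43 m/s

3127.43


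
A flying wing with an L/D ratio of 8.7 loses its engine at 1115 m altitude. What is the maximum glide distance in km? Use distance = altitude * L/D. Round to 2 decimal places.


Step 1: Glide distance = altitude * L/D = 1115 * 8.7 = 9700.5 m
Step 2: Convert to km: 9700.5 / 1000 = 9.70 km

9.70


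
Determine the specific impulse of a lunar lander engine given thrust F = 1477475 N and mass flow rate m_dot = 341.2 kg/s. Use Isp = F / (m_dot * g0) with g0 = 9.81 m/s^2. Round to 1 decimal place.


Step 1: m_dot * g0 = 341.2 * 9.81 = 3347.17
Step 2: Isp = 1477475 / 3347.17 = 441.4 s

441.4


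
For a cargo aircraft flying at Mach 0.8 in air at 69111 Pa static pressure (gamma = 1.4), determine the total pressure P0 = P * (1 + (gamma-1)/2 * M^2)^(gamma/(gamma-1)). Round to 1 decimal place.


Step 1: (gamma-1)/2 * M^2 = 0.2 * 0.64 = 0.128
Step 2: 1 + 0.128 = 1.128
Step 3: Exponent gamma/(gamma-1) = 3.5
Step 4: P0 = 69111 * 1.128^3.5 = 105348.7 Pa

105348.7


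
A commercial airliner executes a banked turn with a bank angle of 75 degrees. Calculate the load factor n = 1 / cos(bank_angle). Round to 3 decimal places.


Step 1: Convert 75 degrees to radians = 1.308997
Step 2: cos(75 deg) = 0.258819
Step 3: n = 1 / 0.258819 = 3.864

3.864


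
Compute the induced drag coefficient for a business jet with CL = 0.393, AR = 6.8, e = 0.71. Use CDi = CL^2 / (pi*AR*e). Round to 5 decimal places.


Step 1: CL^2 = 0.393^2 = 0.154449
Step 2: pi * AR * e = 3.14159 * 6.8 * 0.71 = 15.167609
Step 3: CDi = 0.154449 / 15.167609 = 0.01018

0.01018


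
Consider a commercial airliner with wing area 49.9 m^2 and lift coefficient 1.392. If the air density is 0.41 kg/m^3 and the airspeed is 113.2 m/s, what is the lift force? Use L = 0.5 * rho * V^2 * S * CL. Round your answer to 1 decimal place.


Step 1: Calculate dynamic pressure q = 0.5 * 0.41 * 113.2^2 = 0.5 * 0.41 * 12814.24 = 2626.9192 Pa
Step 2: Multiply by wing area and lift coefficient: L = 2626.9192 * 49.9 * 1.392
Step 3: L = 131083.2681 * 1.392 = 182467.9 N

182467.9


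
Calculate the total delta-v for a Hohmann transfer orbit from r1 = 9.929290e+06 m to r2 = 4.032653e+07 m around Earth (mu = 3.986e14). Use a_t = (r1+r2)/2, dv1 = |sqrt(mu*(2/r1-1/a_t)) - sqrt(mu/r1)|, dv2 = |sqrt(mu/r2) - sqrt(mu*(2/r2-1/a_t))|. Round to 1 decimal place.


Step 1: Transfer semi-major axis a_t = (9.929290e+06 + 4.032653e+07) / 2 = 2.512791e+07 m
Step 2: v1 (circular at r1) = sqrt(mu/r1) = 6335.92 m/s
Step 3: v_t1 = sqrt(mu*(2/r1 - 1/a_t)) = 8026.51 m/s
Step 4: dv1 = |8026.51 - 6335.92| = 1690.59 m/s
Step 5: v2 (circular at r2) = 3143.93 m/s, v_t2 = 1976.31 m/s
Step 6: dv2 = |3143.93 - 1976.31| = 1167.63 m/s
Step 7: Total delta-v = 1690.59 + 1167.63 = 2858.2 m/s

2858.2


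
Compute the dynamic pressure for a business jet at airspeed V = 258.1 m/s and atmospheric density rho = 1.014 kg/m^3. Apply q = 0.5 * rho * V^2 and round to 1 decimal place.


Step 1: V^2 = 258.1^2 = 66615.61
Step 2: q = 0.5 * 1.014 * 66615.61
Step 3: q = 33774.1 Pa

33774.1


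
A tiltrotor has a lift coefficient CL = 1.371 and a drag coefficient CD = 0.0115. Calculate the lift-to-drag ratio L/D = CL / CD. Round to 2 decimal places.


Step 1: L/D = CL / CD = 1.371 / 0.0115
Step 2: L/D = 119.22

119.22


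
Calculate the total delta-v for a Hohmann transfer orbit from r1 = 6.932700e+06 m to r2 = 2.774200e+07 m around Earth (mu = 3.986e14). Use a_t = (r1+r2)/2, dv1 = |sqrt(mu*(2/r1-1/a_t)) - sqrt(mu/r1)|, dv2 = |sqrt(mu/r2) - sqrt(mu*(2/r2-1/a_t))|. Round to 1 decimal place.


Step 1: Transfer semi-major axis a_t = (6.932700e+06 + 2.774200e+07) / 2 = 1.733735e+07 m
Step 2: v1 (circular at r1) = sqrt(mu/r1) = 7582.59 m/s
Step 3: v_t1 = sqrt(mu*(2/r1 - 1/a_t)) = 9591.69 m/s
Step 4: dv1 = |9591.69 - 7582.59| = 2009.1 m/s
Step 5: v2 (circular at r2) = 3790.53 m/s, v_t2 = 2396.95 m/s
Step 6: dv2 = |3790.53 - 2396.95| = 1393.57 m/s
Step 7: Total delta-v = 2009.1 + 1393.57 = 3402.7 m/s

3402.7


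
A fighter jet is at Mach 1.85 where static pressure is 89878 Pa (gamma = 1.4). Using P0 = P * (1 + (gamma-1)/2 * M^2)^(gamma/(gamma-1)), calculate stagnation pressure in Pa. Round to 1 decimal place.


Step 1: (gamma-1)/2 * M^2 = 0.2 * 3.4225 = 0.6845
Step 2: 1 + 0.6845 = 1.6845
Step 3: Exponent gamma/(gamma-1) = 3.5
Step 4: P0 = 89878 * 1.6845^3.5 = 557573.3 Pa

557573.3


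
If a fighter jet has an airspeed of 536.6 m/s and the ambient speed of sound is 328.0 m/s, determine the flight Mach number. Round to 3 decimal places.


Step 1: M = V / a = 536.6 / 328.0
Step 2: M = 1.636

1.636


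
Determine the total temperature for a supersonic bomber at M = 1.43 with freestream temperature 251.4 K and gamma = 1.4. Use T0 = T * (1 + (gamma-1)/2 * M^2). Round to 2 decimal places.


Step 1: (gamma-1)/2 = 0.2
Step 2: M^2 = 2.0449
Step 3: 1 + 0.2 * 2.0449 = 1.40898
Step 4: T0 = 251.4 * 1.40898 = 354.22 K

354.22


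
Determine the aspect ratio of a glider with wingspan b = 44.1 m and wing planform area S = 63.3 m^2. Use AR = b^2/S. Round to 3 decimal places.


Step 1: b^2 = 44.1^2 = 1944.81
Step 2: AR = 1944.81 / 63.3 = 30.724

30.724


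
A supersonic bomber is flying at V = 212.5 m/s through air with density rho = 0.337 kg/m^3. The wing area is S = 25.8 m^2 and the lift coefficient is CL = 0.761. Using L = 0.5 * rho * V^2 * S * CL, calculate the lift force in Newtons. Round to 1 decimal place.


Step 1: Calculate dynamic pressure q = 0.5 * 0.337 * 212.5^2 = 0.5 * 0.337 * 45156.25 = 7608.8281 Pa
Step 2: Multiply by wing area and lift coefficient: L = 7608.8281 * 25.8 * 0.761
Step 3: L = 196307.7656 * 0.761 = 149390.2 N

149390.2


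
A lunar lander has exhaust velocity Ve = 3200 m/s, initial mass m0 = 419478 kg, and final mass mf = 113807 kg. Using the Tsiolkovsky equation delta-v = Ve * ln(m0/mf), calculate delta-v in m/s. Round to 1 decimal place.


Step 1: Mass ratio m0/mf = 419478 / 113807 = 3.685872
Step 2: ln(3.685872) = 1.304507
Step 3: delta-v = 3200 * 1.304507 = 4174.4 m/s

4174.4


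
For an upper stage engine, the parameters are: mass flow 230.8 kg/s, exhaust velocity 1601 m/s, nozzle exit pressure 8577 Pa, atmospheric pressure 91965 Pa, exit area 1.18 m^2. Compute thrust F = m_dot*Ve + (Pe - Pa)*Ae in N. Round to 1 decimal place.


Step 1: Momentum thrust = m_dot * Ve = 230.8 * 1601 = 369510.8 N
Step 2: Pressure thrust = (Pe - Pa) * Ae = (8577 - 91965) * 1.18 = -98397.84 N
Step 3: Total thrust F = 369510.8 + -98397.84 = 271113.0 N

271113.0


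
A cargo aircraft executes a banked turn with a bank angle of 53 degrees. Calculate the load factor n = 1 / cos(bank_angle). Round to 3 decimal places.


Step 1: Convert 53 degrees to radians = 0.925025
Step 2: cos(53 deg) = 0.601815
Step 3: n = 1 / 0.601815 = 1.662

1.662


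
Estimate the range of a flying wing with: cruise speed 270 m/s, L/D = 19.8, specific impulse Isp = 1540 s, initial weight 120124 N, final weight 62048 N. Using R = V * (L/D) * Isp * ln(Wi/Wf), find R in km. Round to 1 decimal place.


Step 1: Coefficient = V * (L/D) * Isp = 270 * 19.8 * 1540 = 8232840.0 m
Step 2: Wi/Wf = 120124 / 62048 = 1.935985
Step 3: ln(1.935985) = 0.660616
Step 4: R = 8232840.0 * 0.660616 = 5438748.0 m = 5438.7 km

5438.7


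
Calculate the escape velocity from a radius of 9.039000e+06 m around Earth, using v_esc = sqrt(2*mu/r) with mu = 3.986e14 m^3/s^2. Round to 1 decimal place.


Step 1: 2*mu/r = 2 * 3.986e14 / 9.039000e+06 = 88195596.8581
Step 2: v_esc = sqrt(88195596.8581) = 9391.3 m/s

9391.3


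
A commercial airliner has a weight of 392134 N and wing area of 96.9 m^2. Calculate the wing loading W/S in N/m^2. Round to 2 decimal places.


Step 1: Wing loading = W / S = 392134 / 96.9
Step 2: Wing loading = 4046.79 N/m^2

4046.79


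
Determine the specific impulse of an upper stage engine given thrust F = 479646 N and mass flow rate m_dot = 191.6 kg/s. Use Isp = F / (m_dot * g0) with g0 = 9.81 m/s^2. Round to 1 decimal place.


Step 1: m_dot * g0 = 191.6 * 9.81 = 1879.6
Step 2: Isp = 479646 / 1879.6 = 255.2 s

255.2


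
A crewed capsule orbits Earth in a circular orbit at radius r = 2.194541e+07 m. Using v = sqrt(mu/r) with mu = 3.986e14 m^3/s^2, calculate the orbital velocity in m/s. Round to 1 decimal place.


Step 1: mu / r = 3.986e14 / 2.194541e+07 = 18163251.4498
Step 2: v = sqrt(18163251.4498) = 4261.8 m/s

4261.8


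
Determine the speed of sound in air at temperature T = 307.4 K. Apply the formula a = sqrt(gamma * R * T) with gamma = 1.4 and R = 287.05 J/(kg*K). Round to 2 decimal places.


Step 1: gamma * R * T = 1.4 * 287.05 * 307.4 = 123534.838
Step 2: a = sqrt(123534.838) = 351.48 m/s

351.48


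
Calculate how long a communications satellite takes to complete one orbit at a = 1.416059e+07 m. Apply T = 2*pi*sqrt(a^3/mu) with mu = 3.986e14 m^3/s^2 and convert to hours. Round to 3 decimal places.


Step 1: a^3 / mu = 2.839514e+21 / 3.986e14 = 7.123719e+06
Step 2: sqrt(7.123719e+06) = 2669.0295 s
Step 3: T = 2*pi * 2669.0295 = 16770.01 s
Step 4: T in hours = 16770.01 / 3600 = 4.658 hours

4.658


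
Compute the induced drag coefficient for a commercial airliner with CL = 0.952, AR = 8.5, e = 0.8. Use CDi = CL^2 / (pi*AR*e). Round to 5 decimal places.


Step 1: CL^2 = 0.952^2 = 0.906304
Step 2: pi * AR * e = 3.14159 * 8.5 * 0.8 = 21.36283
Step 3: CDi = 0.906304 / 21.36283 = 0.04242

0.04242


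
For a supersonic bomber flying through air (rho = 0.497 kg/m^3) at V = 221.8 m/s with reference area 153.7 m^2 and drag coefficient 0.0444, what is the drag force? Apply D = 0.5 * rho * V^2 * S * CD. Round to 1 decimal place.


Step 1: Dynamic pressure q = 0.5 * 0.497 * 221.8^2 = 12225.0171 Pa
Step 2: Drag D = q * S * CD = 12225.0171 * 153.7 * 0.0444
Step 3: D = 83426.9 N

83426.9


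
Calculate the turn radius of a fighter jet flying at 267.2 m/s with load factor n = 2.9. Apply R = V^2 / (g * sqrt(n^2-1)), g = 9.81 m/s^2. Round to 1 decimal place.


Step 1: V^2 = 267.2^2 = 71395.84
Step 2: n^2 - 1 = 2.9^2 - 1 = 7.41
Step 3: sqrt(7.41) = 2.722132
Step 4: R = 71395.84 / (9.81 * 2.722132) = 2673.6 m

2673.6


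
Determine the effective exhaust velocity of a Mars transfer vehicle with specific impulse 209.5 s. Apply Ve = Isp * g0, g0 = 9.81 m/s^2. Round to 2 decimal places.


Step 1: Ve = Isp * g0 = 209.5 * 9.81
Step 2: Ve = 2055.20 m/s

2055.20


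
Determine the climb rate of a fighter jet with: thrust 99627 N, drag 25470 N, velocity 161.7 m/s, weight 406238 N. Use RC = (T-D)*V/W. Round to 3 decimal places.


Step 1: Excess thrust = T - D = 99627 - 25470 = 74157 N
Step 2: Excess power = 74157 * 161.7 = 11991186.9 W
Step 3: RC = 11991186.9 / 406238 = 29.518 m/s

29.518


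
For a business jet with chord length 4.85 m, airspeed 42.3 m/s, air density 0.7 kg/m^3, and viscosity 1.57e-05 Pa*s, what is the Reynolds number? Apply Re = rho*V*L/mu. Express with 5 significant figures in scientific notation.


Step 1: Numerator = rho * V * L = 0.7 * 42.3 * 4.85 = 143.6085
Step 2: Re = 143.6085 / 1.57e-05
Step 3: Re = 9.1470e+06

9.1470e+06


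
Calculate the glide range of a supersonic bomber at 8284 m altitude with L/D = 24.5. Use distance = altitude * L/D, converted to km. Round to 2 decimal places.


Step 1: Glide distance = altitude * L/D = 8284 * 24.5 = 202958.0 m
Step 2: Convert to km: 202958.0 / 1000 = 202.96 km

202.96


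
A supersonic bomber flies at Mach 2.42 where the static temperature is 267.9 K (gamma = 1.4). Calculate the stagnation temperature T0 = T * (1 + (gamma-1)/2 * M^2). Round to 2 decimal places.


Step 1: (gamma-1)/2 = 0.2
Step 2: M^2 = 5.8564
Step 3: 1 + 0.2 * 5.8564 = 2.17128
Step 4: T0 = 267.9 * 2.17128 = 581.69 K

581.69


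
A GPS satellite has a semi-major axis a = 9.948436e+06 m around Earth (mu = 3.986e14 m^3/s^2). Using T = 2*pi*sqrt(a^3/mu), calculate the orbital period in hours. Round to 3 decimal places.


Step 1: a^3 / mu = 9.846104e+20 / 3.986e14 = 2.470172e+06
Step 2: sqrt(2.470172e+06) = 1571.678 s
Step 3: T = 2*pi * 1571.678 = 9875.14 s
Step 4: T in hours = 9875.14 / 3600 = 2.743 hours

2.743


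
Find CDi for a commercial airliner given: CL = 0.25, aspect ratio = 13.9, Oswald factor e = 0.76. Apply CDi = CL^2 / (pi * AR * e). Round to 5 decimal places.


Step 1: CL^2 = 0.25^2 = 0.0625
Step 2: pi * AR * e = 3.14159 * 13.9 * 0.76 = 33.187785
Step 3: CDi = 0.0625 / 33.187785 = 0.00188

0.00188


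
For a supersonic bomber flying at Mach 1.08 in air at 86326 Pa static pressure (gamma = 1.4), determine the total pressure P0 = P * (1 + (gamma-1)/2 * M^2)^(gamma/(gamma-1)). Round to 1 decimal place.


Step 1: (gamma-1)/2 * M^2 = 0.2 * 1.1664 = 0.23328
Step 2: 1 + 0.23328 = 1.23328
Step 3: Exponent gamma/(gamma-1) = 3.5
Step 4: P0 = 86326 * 1.23328^3.5 = 179828.1 Pa

179828.1


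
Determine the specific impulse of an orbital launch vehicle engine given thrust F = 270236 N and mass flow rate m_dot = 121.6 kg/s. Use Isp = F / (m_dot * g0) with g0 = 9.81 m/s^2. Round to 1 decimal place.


Step 1: m_dot * g0 = 121.6 * 9.81 = 1192.9
Step 2: Isp = 270236 / 1192.9 = 226.5 s

226.5


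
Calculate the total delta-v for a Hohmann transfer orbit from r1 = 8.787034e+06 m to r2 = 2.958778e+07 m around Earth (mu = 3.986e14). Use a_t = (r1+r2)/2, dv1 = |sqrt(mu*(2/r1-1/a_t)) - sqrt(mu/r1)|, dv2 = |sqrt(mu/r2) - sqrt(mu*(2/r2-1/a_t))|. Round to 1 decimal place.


Step 1: Transfer semi-major axis a_t = (8.787034e+06 + 2.958778e+07) / 2 = 1.918741e+07 m
Step 2: v1 (circular at r1) = sqrt(mu/r1) = 6735.15 m/s
Step 3: v_t1 = sqrt(mu*(2/r1 - 1/a_t)) = 8363.64 m/s
Step 4: dv1 = |8363.64 - 6735.15| = 1628.49 m/s
Step 5: v2 (circular at r2) = 3670.39 m/s, v_t2 = 2483.85 m/s
Step 6: dv2 = |3670.39 - 2483.85| = 1186.54 m/s
Step 7: Total delta-v = 1628.49 + 1186.54 = 2815.0 m/s

2815.0


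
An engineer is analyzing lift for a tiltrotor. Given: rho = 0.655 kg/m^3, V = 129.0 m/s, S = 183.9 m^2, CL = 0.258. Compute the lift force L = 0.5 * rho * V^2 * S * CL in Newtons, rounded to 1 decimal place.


Step 1: Calculate dynamic pressure q = 0.5 * 0.655 * 129.0^2 = 0.5 * 0.655 * 16641.0 = 5449.9275 Pa
Step 2: Multiply by wing area and lift coefficient: L = 5449.9275 * 183.9 * 0.258
Step 3: L = 1002241.6672 * 0.258 = 258578.4 N

258578.4


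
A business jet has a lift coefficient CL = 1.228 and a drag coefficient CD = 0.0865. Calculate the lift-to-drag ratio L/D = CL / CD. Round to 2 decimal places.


Step 1: L/D = CL / CD = 1.228 / 0.0865
Step 2: L/D = 14.20

14.20


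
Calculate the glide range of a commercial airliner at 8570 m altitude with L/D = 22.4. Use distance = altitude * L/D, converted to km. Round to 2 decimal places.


Step 1: Glide distance = altitude * L/D = 8570 * 22.4 = 191968.0 m
Step 2: Convert to km: 191968.0 / 1000 = 191.97 km

191.97


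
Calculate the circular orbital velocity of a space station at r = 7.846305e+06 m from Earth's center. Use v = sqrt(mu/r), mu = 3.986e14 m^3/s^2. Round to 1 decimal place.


Step 1: mu / r = 3.986e14 / 7.846305e+06 = 50800982.1183
Step 2: v = sqrt(50800982.1183) = 7127.5 m/s

7127.5


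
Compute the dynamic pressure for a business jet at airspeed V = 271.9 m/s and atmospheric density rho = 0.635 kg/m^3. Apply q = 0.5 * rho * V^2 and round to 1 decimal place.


Step 1: V^2 = 271.9^2 = 73929.61
Step 2: q = 0.5 * 0.635 * 73929.61
Step 3: q = 23472.7 Pa

23472.7


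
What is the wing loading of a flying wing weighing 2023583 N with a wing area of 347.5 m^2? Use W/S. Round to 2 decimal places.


Step 1: Wing loading = W / S = 2023583 / 347.5
Step 2: Wing loading = 5823.26 N/m^2

5823.26


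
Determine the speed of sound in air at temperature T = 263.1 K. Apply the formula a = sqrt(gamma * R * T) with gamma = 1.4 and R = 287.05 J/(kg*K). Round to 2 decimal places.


Step 1: gamma * R * T = 1.4 * 287.05 * 263.1 = 105731.997
Step 2: a = sqrt(105731.997) = 325.16 m/s

325.16


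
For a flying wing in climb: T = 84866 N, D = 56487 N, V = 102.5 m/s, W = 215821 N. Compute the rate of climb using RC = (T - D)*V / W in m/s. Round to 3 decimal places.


Step 1: Excess thrust = T - D = 84866 - 56487 = 28379 N
Step 2: Excess power = 28379 * 102.5 = 2908847.5 W
Step 3: RC = 2908847.5 / 215821 = 13.478 m/s

13.478


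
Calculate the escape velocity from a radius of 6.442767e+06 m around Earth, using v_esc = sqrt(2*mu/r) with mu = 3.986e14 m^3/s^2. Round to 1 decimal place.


Step 1: 2*mu/r = 2 * 3.986e14 / 6.442767e+06 = 123735655.8137
Step 2: v_esc = sqrt(123735655.8137) = 11123.7 m/s

11123.7


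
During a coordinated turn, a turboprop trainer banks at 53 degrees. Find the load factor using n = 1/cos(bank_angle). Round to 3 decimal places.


Step 1: Convert 53 degrees to radians = 0.925025
Step 2: cos(53 deg) = 0.601815
Step 3: n = 1 / 0.601815 = 1.662

1.662


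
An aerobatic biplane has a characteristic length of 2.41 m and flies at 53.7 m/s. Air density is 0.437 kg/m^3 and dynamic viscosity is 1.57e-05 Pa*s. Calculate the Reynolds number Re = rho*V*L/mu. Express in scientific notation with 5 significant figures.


Step 1: Numerator = rho * V * L = 0.437 * 53.7 * 2.41 = 56.555229
Step 2: Re = 56.555229 / 1.57e-05
Step 3: Re = 3.6022e+06

3.6022e+06


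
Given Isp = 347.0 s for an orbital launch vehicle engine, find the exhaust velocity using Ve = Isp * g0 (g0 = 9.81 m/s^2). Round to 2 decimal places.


Step 1: Ve = Isp * g0 = 347.0 * 9.81
Step 2: Ve = 3404.07 m/s

3404.07


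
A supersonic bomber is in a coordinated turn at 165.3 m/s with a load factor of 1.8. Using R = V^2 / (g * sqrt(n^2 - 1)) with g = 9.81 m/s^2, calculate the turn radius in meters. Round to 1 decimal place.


Step 1: V^2 = 165.3^2 = 27324.09
Step 2: n^2 - 1 = 1.8^2 - 1 = 2.24
Step 3: sqrt(2.24) = 1.496663
Step 4: R = 27324.09 / (9.81 * 1.496663) = 1861.0 m

1861.0


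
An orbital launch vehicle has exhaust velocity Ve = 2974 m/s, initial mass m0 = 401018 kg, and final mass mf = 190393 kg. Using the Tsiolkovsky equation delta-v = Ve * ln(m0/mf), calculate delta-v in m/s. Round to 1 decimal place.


Step 1: Mass ratio m0/mf = 401018 / 190393 = 2.106264
Step 2: ln(2.106264) = 0.744916
Step 3: delta-v = 2974 * 0.744916 = 2215.4 m/s

2215.4


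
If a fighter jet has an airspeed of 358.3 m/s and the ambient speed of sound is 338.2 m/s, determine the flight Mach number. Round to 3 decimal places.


Step 1: M = V / a = 358.3 / 338.2
Step 2: M = 1.059

1.059


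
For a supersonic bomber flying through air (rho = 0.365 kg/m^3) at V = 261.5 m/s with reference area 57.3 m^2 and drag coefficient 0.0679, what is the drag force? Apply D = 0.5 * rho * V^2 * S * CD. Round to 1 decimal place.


Step 1: Dynamic pressure q = 0.5 * 0.365 * 261.5^2 = 12479.7606 Pa
Step 2: Drag D = q * S * CD = 12479.7606 * 57.3 * 0.0679
Step 3: D = 48554.6 N

48554.6


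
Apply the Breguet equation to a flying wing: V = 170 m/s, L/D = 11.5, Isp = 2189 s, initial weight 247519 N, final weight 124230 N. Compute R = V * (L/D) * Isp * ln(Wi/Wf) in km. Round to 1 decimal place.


Step 1: Coefficient = V * (L/D) * Isp = 170 * 11.5 * 2189 = 4279495.0 m
Step 2: Wi/Wf = 247519 / 124230 = 1.992425
Step 3: ln(1.992425) = 0.689353
Step 4: R = 4279495.0 * 0.689353 = 2950081.3 m = 2950.1 km

2950.1


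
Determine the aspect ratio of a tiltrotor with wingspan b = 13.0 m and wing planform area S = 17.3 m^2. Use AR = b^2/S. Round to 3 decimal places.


Step 1: b^2 = 13.0^2 = 169.0
Step 2: AR = 169.0 / 17.3 = 9.769

9.769


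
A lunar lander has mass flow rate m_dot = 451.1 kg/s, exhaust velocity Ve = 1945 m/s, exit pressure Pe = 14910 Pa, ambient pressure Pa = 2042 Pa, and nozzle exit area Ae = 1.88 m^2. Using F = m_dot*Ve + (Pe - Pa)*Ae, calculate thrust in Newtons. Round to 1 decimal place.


Step 1: Momentum thrust = m_dot * Ve = 451.1 * 1945 = 877389.5 N
Step 2: Pressure thrust = (Pe - Pa) * Ae = (14910 - 2042) * 1.88 = 24191.84 N
Step 3: Total thrust F = 877389.5 + 24191.84 = 901581.3 N

901581.3


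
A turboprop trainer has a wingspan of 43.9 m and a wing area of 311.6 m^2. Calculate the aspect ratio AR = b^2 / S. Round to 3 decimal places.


Step 1: b^2 = 43.9^2 = 1927.21
Step 2: AR = 1927.21 / 311.6 = 6.185

6.185


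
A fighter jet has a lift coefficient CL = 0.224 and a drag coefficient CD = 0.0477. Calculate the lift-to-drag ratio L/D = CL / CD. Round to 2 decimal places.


Step 1: L/D = CL / CD = 0.224 / 0.0477
Step 2: L/D = 4.70

4.70


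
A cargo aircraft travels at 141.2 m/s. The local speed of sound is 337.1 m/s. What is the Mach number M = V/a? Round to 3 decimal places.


Step 1: M = V / a = 141.2 / 337.1
Step 2: M = 0.419

0.419


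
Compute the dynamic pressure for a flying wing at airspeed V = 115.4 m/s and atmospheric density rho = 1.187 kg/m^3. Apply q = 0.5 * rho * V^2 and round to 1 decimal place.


Step 1: V^2 = 115.4^2 = 13317.16
Step 2: q = 0.5 * 1.187 * 13317.16
Step 3: q = 7903.7 Pa

7903.7


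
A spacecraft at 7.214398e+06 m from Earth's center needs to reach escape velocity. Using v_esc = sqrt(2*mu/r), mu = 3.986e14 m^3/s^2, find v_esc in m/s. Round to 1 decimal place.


Step 1: 2*mu/r = 2 * 3.986e14 / 7.214398e+06 = 110501250.4162
Step 2: v_esc = sqrt(110501250.4162) = 10512.0 m/s

10512.0


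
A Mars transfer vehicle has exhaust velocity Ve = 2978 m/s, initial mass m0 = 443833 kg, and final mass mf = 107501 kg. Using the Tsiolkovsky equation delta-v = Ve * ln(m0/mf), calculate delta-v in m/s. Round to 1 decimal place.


Step 1: Mass ratio m0/mf = 443833 / 107501 = 4.128641
Step 2: ln(4.128641) = 1.417948
Step 3: delta-v = 2978 * 1.417948 = 4222.6 m/s

4222.6


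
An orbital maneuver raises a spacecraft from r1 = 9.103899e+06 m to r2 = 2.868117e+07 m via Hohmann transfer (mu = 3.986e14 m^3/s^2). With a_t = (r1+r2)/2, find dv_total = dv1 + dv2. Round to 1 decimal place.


Step 1: Transfer semi-major axis a_t = (9.103899e+06 + 2.868117e+07) / 2 = 1.889253e+07 m
Step 2: v1 (circular at r1) = sqrt(mu/r1) = 6616.91 m/s
Step 3: v_t1 = sqrt(mu*(2/r1 - 1/a_t)) = 8152.83 m/s
Step 4: dv1 = |8152.83 - 6616.91| = 1535.92 m/s
Step 5: v2 (circular at r2) = 3727.95 m/s, v_t2 = 2587.85 m/s
Step 6: dv2 = |3727.95 - 2587.85| = 1140.1 m/s
Step 7: Total delta-v = 1535.92 + 1140.1 = 2676.0 m/s

2676.0


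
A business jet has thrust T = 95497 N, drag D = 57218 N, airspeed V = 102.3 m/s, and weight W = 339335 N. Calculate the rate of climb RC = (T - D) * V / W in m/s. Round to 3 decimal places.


Step 1: Excess thrust = T - D = 95497 - 57218 = 38279 N
Step 2: Excess power = 38279 * 102.3 = 3915941.7 W
Step 3: RC = 3915941.7 / 339335 = 11.540 m/s

11.540


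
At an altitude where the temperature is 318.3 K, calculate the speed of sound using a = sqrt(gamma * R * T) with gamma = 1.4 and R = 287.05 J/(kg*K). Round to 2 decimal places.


Step 1: gamma * R * T = 1.4 * 287.05 * 318.3 = 127915.221
Step 2: a = sqrt(127915.221) = 357.65 m/s

357.65


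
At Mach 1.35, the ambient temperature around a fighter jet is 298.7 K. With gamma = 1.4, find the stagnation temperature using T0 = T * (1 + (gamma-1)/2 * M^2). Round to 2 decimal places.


Step 1: (gamma-1)/2 = 0.2
Step 2: M^2 = 1.8225
Step 3: 1 + 0.2 * 1.8225 = 1.3645
Step 4: T0 = 298.7 * 1.3645 = 407.58 K

407.58


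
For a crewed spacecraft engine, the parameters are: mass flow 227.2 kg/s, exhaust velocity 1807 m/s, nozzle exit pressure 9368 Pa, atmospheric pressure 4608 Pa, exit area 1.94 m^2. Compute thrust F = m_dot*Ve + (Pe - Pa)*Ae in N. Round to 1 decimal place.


Step 1: Momentum thrust = m_dot * Ve = 227.2 * 1807 = 410550.4 N
Step 2: Pressure thrust = (Pe - Pa) * Ae = (9368 - 4608) * 1.94 = 9234.40 N
Step 3: Total thrust F = 410550.4 + 9234.40 = 419784.8 N

419784.8


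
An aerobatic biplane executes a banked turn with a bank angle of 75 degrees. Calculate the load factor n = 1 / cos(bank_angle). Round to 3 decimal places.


Step 1: Convert 75 degrees to radians = 1.308997
Step 2: cos(75 deg) = 0.258819
Step 3: n = 1 / 0.258819 = 3.864

3.864


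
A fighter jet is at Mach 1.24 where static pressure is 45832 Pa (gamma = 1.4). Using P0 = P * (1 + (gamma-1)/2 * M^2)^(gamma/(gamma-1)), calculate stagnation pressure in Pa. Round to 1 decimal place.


Step 1: (gamma-1)/2 * M^2 = 0.2 * 1.5376 = 0.30752
Step 2: 1 + 0.30752 = 1.30752
Step 3: Exponent gamma/(gamma-1) = 3.5
Step 4: P0 = 45832 * 1.30752^3.5 = 117148.8 Pa

117148.8


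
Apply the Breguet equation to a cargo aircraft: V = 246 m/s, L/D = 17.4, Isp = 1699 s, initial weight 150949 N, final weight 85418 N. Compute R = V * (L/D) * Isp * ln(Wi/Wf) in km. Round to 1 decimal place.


Step 1: Coefficient = V * (L/D) * Isp = 246 * 17.4 * 1699 = 7272399.6 m
Step 2: Wi/Wf = 150949 / 85418 = 1.76718
Step 3: ln(1.76718) = 0.569385
Step 4: R = 7272399.6 * 0.569385 = 4140796.6 m = 4140.8 km

4140.8


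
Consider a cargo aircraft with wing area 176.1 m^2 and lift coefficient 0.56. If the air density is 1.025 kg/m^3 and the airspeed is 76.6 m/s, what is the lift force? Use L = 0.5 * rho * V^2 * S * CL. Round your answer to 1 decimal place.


Step 1: Calculate dynamic pressure q = 0.5 * 1.025 * 76.6^2 = 0.5 * 1.025 * 5867.56 = 3007.1245 Pa
Step 2: Multiply by wing area and lift coefficient: L = 3007.1245 * 176.1 * 0.56
Step 3: L = 529554.6244 * 0.56 = 296550.6 N

296550.6


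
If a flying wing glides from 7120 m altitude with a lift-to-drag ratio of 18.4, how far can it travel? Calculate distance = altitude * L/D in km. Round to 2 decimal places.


Step 1: Glide distance = altitude * L/D = 7120 * 18.4 = 131008.0 m
Step 2: Convert to km: 131008.0 / 1000 = 131.01 km

131.01


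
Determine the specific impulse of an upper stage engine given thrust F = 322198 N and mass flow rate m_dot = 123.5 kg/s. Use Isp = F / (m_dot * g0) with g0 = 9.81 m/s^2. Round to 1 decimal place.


Step 1: m_dot * g0 = 123.5 * 9.81 = 1211.54
Step 2: Isp = 322198 / 1211.54 = 265.9 s

265.9


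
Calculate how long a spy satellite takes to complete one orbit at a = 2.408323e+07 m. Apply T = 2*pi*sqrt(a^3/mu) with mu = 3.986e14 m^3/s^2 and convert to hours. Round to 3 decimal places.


Step 1: a^3 / mu = 1.396832e+22 / 3.986e14 = 3.504345e+07
Step 2: sqrt(3.504345e+07) = 5919.7512 s
Step 3: T = 2*pi * 5919.7512 = 37194.89 s
Step 4: T in hours = 37194.89 / 3600 = 10.332 hours

10.332


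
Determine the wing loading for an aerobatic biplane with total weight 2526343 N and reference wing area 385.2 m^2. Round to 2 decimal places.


Step 1: Wing loading = W / S = 2526343 / 385.2
Step 2: Wing loading = 6558.52 N/m^2

6558.52
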